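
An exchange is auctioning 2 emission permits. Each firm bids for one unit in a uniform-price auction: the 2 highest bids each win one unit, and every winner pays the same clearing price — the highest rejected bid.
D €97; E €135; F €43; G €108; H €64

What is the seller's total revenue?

Bids ranked high→low: 135 (E), 108 (G), 97 (D), 64 (H), …
Winners (2 units): E, G.
First losing bid is D's €97, which sets the uniform price.
Total revenue = 2 × €97 = €194.

Total revenue: €194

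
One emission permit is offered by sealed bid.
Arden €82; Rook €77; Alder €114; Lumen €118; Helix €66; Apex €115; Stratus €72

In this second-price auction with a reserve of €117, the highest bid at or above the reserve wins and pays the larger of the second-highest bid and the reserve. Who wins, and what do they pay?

Lumen pays €117

Bids in order: 118 (Lumen) > 115 (Apex) > 114 (Alder) > 82 (Arden) > 77 (Rook) > 72 (Stratus) > …
Lumen has the top bid at or above the reserve (€118).
Second-highest bid €115 is below the reserve €117, so the reserve binds → payment €117.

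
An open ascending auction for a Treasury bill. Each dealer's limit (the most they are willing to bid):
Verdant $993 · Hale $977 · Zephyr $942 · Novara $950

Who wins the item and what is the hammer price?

Verdant wins at $977

Limits ranked: 993 (Verdant) > 977 (Hale) > 950 (Novara) > 942 (Zephyr)
Hale is the last rival to drop out, at $977; Verdant remains and wins at that price.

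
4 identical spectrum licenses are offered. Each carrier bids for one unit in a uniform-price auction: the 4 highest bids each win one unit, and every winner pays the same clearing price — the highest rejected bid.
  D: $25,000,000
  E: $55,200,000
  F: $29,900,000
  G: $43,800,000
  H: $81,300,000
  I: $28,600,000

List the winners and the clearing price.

H, E, G, F; each pays $28,600,000

Sorting: 81,300,000 (H), 55,200,000 (E), 43,800,000 (G), 29,900,000 (F), 28,600,000 (I), 25,000,000 (D)
Top 4: H, E, G, F.
Highest unsuccessful bid: $28,600,000 → clearing price.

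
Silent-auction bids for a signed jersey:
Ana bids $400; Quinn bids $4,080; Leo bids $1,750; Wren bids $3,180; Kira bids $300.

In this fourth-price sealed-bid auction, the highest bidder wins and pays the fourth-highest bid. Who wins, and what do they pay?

Quinn pays $400

Bids in order: 4,080 (Quinn) > 3,180 (Wren) > 1,750 (Leo) > 400 (Ana) > 300 (Kira)
Quinn wins; payment is bid #4 in the ranking = $400.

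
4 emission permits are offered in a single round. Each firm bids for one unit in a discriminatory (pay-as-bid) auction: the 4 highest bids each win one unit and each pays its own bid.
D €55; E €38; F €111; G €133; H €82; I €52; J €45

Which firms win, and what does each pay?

Ordering the bids: 133 (G), 111 (F), 82 (H), 55 (D), 52 (I), 45 (J), …
Top 4: G, F, H, D.
Each winner pays its own bid: G €133, F €111, H €82, D €55.

G €133, F €111, H €82, D €55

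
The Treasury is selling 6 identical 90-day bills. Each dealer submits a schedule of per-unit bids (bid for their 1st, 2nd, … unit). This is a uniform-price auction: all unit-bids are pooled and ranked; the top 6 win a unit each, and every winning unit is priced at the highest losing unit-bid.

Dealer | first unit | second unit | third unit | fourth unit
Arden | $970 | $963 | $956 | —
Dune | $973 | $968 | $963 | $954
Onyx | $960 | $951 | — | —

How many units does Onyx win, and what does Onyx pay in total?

Onyx: 1 unit, pays $956

Pooled unit-bids ranked (top 6): 973 (Dune-1), 970 (Arden-1), 968 (Dune-2), 963 (Arden-2), 963 (Dune-3), 960 (Onyx-1)
First bid not allocated: $956.
Onyx wins 1 unit(s) at $956 each.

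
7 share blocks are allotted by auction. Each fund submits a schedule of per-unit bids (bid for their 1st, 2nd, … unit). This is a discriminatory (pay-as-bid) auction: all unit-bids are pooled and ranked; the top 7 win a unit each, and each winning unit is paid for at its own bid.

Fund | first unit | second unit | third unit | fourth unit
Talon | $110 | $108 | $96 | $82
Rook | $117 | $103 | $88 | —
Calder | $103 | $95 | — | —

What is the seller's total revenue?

Total revenue: $732

Merging the schedules and taking the best 7: 117 (Rook-1), 110 (Talon-1), 108 (Talon-2), 103 (Rook-2), 103 (Calder-1), 96 (Talon-3), 95 (Calder-2)
Next rejected bid: $88 (not a price — pay-as-bid).
Each winning unit pays its own bid.
Revenue = 117 + 110 + 108 + 103 + 103 + 96 + 95 = $732.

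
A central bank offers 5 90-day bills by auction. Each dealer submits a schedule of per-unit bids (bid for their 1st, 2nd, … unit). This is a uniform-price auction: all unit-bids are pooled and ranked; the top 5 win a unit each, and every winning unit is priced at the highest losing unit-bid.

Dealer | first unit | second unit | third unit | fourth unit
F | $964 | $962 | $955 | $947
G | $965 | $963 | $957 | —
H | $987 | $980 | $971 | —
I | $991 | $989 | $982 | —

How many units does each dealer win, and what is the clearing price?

H 2, I 3; clearing price $971

Merging the schedules and taking the best 5: 991 (I-1), 989 (I-2), 987 (H-1), 982 (I-3), 980 (H-2)
Highest rejected unit-bid = $971.
Allocation: H 2, I 3.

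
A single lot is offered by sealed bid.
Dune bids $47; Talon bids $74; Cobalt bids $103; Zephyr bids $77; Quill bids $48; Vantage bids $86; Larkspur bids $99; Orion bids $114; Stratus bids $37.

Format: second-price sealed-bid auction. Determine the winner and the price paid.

Orion pays $103

Rule: the highest bidder wins and pays the second-highest bid.
Bids ranked: 114 (Orion) > 103 (Cobalt) > 99 (Larkspur) > 86 (Vantage) > 77 (Zephyr) > 74 (Talon) > …
Second-price: Orion pays Cobalt's bid of $103.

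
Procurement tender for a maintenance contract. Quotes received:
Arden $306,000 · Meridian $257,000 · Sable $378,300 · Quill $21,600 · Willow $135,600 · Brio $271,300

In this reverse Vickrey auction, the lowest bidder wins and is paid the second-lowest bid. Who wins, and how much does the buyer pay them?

Reverse Vickrey auction: the lowest bidder wins and is paid the second-lowest bid.
Sorting bids: 21,600 (Quill) < 135,600 (Willow) < 257,000 (Meridian) < 271,300 (Brio) < 306,000 (Arden) < 378,300 (Sable)
Quill wins with the lowest bid; price is set by the runner-up at $135,600.

Quill is paid $135,600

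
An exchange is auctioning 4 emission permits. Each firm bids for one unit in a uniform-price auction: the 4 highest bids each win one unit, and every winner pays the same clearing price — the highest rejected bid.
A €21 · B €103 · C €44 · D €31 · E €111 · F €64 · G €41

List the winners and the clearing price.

E, B, F, C; each pays €41

Sorting: 111 (E), 103 (B), 64 (F), 44 (C), 41 (G), 31 (D), …
Winners (4 units): E, B, F, C.
Clearing price = highest rejected bid = €41.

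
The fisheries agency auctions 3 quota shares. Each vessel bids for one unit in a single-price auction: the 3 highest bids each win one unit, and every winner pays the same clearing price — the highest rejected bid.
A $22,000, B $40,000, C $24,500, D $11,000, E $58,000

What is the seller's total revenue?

Total revenue: $66,000

Sorting: 58,000 (E), 40,000 (B), 24,500 (C), 22,000 (A), 11,000 (D)
Winners (3 units): E, B, C.
First losing bid is A's $22,000, which sets the uniform price.
Total revenue = 3 × $22,000 = $66,000.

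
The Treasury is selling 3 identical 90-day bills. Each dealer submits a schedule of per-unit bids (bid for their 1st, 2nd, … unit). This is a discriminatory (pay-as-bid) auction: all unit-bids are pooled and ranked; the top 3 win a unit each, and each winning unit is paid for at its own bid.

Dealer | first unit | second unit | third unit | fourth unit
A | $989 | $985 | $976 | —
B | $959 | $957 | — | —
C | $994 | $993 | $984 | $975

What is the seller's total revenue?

All unit-bids, highest first — top 3: 994 (C-1), 993 (C-2), 989 (A-1)
Next rejected bid: $985 (not a price — pay-as-bid).
Each winning unit pays its own bid.
Revenue = 994 + 993 + 989 = $2,976.

Total revenue: $2,976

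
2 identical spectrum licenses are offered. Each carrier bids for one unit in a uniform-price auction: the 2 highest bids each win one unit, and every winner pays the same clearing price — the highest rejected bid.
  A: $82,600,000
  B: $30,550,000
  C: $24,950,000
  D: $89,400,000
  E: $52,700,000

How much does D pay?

D pays $52,700,000

Ordering the bids: 89,400,000 (D), 82,600,000 (A), 52,700,000 (E), 30,550,000 (B), …
Top 2: D, A.
First losing bid is E's $52,700,000, which sets the uniform price.
D wins → pays $52,700,000.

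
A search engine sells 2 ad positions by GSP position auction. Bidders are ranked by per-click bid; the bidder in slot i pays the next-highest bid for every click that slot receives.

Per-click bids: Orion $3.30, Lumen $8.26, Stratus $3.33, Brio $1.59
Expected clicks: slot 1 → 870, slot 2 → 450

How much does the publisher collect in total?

Total revenue: $4382.10

Per-click bids in order: $8.26 (Lumen) > $3.33 (Stratus) > $3.30 (Orion) > …
Slot 1: Lumen pays $3.33 × 870 = $2897.10
Slot 2: Stratus pays $3.30 × 450 = $1485.00
Total = $4382.10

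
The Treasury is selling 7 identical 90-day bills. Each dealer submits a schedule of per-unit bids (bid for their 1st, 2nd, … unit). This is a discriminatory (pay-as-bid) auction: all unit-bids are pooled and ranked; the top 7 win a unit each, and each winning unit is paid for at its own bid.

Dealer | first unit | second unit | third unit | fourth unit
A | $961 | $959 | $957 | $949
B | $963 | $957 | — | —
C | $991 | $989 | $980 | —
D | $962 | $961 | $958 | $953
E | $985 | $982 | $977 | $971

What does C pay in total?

Merging the schedules and taking the best 7: 991 (C-1), 989 (C-2), 985 (E-1), 982 (E-2), 980 (C-3), 977 (E-3), 971 (E-4)
Next rejected bid: $963 (not a price — pay-as-bid).
C's winning unit-bids: 991 + 989 + 980 = $2,960.

C pays $2,960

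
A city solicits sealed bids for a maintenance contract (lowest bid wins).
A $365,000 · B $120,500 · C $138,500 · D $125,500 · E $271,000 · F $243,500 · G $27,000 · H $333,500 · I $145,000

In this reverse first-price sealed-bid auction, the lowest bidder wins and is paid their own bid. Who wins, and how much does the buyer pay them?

G is paid $27,000

Rule: the lowest bidder wins and is paid their own bid.
Bids ranked: 27,000 (G) < 120,500 (B) < 125,500 (D) < 138,500 (C) < 145,000 (I) < 243,500 (F) < …
First-price: G is paid what they bid, $27,000.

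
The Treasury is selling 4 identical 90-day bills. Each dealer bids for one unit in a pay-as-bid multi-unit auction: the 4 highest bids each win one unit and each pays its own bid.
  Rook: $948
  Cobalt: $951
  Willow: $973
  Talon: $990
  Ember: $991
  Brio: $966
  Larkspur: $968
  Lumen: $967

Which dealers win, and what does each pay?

Ordering the bids: 991 (Ember), 990 (Talon), 973 (Willow), 968 (Larkspur), 967 (Lumen), 966 (Brio), …
Top 4: Ember, Talon, Willow, Larkspur.
Each winner pays its own bid: Ember $991, Talon $990, Willow $973, Larkspur $968.

Ember $991, Talon $990, Willow $973, Larkspur $968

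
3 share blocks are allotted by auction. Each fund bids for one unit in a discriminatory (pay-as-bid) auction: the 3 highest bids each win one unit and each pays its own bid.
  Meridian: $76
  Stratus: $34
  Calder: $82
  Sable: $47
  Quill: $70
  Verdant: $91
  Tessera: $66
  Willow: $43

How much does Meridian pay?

Meridian pays $76

Bids ranked high→low: 91 (Verdant), 82 (Calder), 76 (Meridian), 70 (Quill), 66 (Tessera), …
Winners (3 units): Verdant, Calder, Meridian.
Meridian wins → own bid $76.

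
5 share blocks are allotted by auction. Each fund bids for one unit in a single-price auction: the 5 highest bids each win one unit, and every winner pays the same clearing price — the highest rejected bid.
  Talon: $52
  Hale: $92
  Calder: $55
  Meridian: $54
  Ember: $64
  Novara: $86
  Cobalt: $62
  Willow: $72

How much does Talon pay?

Bids ranked high→low: 92 (Hale), 86 (Novara), 72 (Willow), 64 (Ember), 62 (Cobalt), 55 (Calder), 54 (Meridian), …
Top 5: Hale, Novara, Willow, Ember, Cobalt.
First losing bid is Calder's $55, which sets the uniform price.
Talon does not win → pays $0.

Talon pays $0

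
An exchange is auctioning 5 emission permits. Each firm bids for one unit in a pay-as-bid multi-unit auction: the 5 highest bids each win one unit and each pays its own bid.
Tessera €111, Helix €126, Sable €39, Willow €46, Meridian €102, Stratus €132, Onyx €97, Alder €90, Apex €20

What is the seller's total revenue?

Bids ranked high→low: 132 (Stratus), 126 (Helix), 111 (Tessera), 102 (Meridian), 97 (Onyx), 90 (Alder), 46 (Willow), …
Winners (5 units): Stratus, Helix, Tessera, Meridian, Onyx.
Total revenue = 132 + 126 + 111 + 102 + 97 = €568.

Total revenue: €568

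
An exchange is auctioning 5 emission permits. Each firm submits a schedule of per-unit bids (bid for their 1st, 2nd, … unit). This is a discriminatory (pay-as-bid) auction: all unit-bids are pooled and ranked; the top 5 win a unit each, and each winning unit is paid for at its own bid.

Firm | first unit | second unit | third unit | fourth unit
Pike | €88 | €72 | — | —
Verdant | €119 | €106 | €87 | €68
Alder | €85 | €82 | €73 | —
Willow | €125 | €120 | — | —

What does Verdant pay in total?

Verdant pays €225

All unit-bids, highest first — top 5: 125 (Willow-1), 120 (Willow-2), 119 (Verdant-1), 106 (Verdant-2), 88 (Pike-1)
Next rejected bid: €87 (not a price — pay-as-bid).
Verdant's winning unit-bids: 119 + 106 = €225.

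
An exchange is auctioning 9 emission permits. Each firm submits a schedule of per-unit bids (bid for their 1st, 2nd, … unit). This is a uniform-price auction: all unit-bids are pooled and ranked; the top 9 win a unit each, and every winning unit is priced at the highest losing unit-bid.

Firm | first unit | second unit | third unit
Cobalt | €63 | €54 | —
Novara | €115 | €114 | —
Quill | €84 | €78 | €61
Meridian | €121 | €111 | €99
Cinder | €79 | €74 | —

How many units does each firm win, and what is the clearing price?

Cinder 2, Meridian 3, Novara 2, Quill 2; clearing price €63

All unit-bids, highest first — top 9: 121 (Meridian-1), 115 (Novara-1), 114 (Novara-2), 111 (Meridian-2), 99 (Meridian-3), 84 (Quill-1), 79 (Cinder-1), 78 (Quill-2), 74 (Cinder-2)
The (k+1)-th unit-bid is €63.
Allocation: Cinder 2, Meridian 3, Novara 2, Quill 2.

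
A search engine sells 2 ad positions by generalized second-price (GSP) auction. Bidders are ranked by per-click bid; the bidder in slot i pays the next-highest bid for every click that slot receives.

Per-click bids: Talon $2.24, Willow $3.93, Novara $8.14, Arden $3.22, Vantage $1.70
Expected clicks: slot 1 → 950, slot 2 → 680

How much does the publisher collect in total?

Total revenue: $5923.10

Sorting advertisers: $8.14 (Novara) > $3.93 (Willow) > $3.22 (Arden) > …
Slot 1: Novara pays $3.93 × 950 = $3733.50
Slot 2: Willow pays $3.22 × 680 = $2189.60
Total = $5923.10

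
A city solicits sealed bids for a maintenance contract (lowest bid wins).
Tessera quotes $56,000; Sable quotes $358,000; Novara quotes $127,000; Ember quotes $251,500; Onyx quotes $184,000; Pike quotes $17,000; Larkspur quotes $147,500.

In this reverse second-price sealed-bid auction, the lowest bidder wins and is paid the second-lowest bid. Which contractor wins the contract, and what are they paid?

Bids in order: 17,000 (Pike) < 56,000 (Tessera) < 127,000 (Novara) < 147,500 (Larkspur) < 184,000 (Onyx) < 251,500 (Ember) < …
Pike is lowest; is paid the second-lowest bid, $56,000.

Pike is paid $56,000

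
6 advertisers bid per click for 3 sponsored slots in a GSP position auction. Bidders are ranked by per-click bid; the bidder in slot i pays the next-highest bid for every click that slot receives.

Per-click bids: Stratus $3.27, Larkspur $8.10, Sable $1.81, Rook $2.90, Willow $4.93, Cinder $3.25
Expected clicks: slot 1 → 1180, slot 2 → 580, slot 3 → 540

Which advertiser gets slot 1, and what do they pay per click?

Sorting advertisers: $8.10 (Larkspur) > $4.93 (Willow) > $3.27 (Stratus) > $3.25 (Cinder) > …
Slot 1 goes to the first-ranked bidder, Larkspur, who pays the next bid down: $4.93/click.

Larkspur; $4.93 per click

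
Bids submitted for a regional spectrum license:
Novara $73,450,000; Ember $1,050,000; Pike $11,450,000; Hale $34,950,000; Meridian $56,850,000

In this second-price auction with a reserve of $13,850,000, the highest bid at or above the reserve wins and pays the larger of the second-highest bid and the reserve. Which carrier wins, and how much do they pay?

Novara pays $56,850,000

Rule: the highest bid at or above the reserve wins and pays the larger of the second-highest bid and the reserve.
Bids ranked: 73,450,000 (Novara) > 56,850,000 (Meridian) > 34,950,000 (Hale) > 11,450,000 (Pike) > 1,050,000 (Ember)
Highest eligible bid: Novara at $73,450,000.
Second-highest bid $56,850,000 exceeds the reserve $13,850,000 → payment $56,850,000.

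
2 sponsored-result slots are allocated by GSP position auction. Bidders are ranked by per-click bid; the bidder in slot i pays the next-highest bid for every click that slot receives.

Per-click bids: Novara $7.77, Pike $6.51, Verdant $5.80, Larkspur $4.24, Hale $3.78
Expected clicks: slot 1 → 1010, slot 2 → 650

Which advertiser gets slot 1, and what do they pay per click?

Per-click bids in order: $7.77 (Novara) > $6.51 (Pike) > $5.80 (Verdant) > …
Slot 1 goes to the first-ranked bidder, Novara, who pays the next bid down: $6.51/click.

Novara; $6.51 per click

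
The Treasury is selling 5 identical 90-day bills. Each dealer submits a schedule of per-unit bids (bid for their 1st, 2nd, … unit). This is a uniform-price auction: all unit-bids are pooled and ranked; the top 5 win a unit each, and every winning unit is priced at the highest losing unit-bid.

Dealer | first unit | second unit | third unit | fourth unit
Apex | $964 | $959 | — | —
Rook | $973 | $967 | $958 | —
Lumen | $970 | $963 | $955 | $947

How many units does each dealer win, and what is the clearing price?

Merging the schedules and taking the best 5: 973 (Rook-1), 970 (Lumen-1), 967 (Rook-2), 964 (Apex-1), 963 (Lumen-2)
Highest rejected unit-bid = $959.
Allocation: Apex 1, Lumen 2, Rook 2.

Apex 1, Lumen 2, Rook 2; clearing price $959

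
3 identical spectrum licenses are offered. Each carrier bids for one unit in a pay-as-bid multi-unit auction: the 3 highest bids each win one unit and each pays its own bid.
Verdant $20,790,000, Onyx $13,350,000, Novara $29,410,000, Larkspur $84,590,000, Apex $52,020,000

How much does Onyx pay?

Bids ranked high→low: 84,590,000 (Larkspur), 52,020,000 (Apex), 29,410,000 (Novara), 20,790,000 (Verdant), 13,350,000 (Onyx)
Winners (3 units): Larkspur, Apex, Novara.
Onyx does not win → $0.

Onyx pays $0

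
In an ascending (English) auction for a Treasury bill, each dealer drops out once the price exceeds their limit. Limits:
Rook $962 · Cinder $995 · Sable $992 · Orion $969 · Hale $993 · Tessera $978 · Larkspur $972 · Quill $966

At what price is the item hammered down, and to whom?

Cinder wins at $993

Ascending (English) auction: the price rises until one bidder remains; the winner pays the price at which the last rival dropped out.
Limits in order: 995 (Cinder) > 993 (Hale) > 992 (Sable) > 978 (Tessera) > 972 (Larkspur) > 969 (Orion) > …
Hale is the last rival to drop out, at $993; Cinder remains and wins at that price.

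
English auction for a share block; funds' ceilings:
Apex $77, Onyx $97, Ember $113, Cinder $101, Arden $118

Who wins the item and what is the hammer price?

Rule: the price rises until one bidder remains; the winner pays the price at which the last rival dropped out.
Sorting limits: 118 (Arden) > 113 (Ember) > 101 (Cinder) > 97 (Onyx) > 77 (Apex)
Bidding ends when Ember exits at $113; Arden takes it.

Arden wins at $113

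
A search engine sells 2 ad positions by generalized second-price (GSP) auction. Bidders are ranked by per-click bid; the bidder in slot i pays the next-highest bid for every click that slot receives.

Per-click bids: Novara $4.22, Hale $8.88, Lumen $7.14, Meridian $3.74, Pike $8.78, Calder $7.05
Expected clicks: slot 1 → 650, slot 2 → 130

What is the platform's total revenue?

Total revenue: $6635.20

Per-click bids in order: $8.88 (Hale) > $8.78 (Pike) > $7.14 (Lumen) > …
Slot 1: Hale pays $8.78 × 650 = $5707.00
Slot 2: Pike pays $7.14 × 130 = $928.20
Total = $6635.20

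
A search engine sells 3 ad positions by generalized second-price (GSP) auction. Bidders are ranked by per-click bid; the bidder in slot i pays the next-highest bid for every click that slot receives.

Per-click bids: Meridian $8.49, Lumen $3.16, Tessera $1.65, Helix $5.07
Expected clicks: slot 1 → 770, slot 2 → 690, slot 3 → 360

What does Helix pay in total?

Helix pays $2180.40

Sorting advertisers: $8.49 (Meridian) > $5.07 (Helix) > $3.16 (Lumen) > $1.65 (Tessera)
Helix holds slot 2 → pays next bid $3.16 × 690 clicks = $2180.40.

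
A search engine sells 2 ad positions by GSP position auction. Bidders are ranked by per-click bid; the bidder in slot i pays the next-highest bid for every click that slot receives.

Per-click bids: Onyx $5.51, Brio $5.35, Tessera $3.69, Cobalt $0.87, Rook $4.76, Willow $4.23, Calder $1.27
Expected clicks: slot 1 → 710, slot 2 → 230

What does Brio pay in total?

Ranked by bid: $5.51 (Onyx) > $5.35 (Brio) > $4.76 (Rook) > …
Brio holds slot 2 → pays next bid $4.76 × 230 clicks = $1094.80.

Brio pays $1094.80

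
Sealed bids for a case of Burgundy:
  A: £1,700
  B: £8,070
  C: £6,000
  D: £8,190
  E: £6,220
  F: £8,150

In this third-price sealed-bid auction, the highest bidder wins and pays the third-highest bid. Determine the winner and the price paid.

D pays £8,070

Bids ranked: 8,190 (D) > 8,150 (F) > 8,070 (B) > 6,220 (E) > 6,000 (C) > 1,700 (A)
D is highest; pays the third-highest bid, £8,070.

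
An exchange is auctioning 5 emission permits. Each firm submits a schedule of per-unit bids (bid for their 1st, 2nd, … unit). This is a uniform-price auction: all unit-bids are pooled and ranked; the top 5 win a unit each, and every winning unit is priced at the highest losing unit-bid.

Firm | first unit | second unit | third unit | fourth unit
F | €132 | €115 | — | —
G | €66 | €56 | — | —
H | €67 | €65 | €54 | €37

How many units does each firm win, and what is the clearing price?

Merging the schedules and taking the best 5: 132 (F-1), 115 (F-2), 67 (H-1), 66 (G-1), 65 (H-2)
Highest rejected unit-bid = €56.
Allocation: F 2, G 1, H 2.

F 2, G 1, H 2; clearing price €56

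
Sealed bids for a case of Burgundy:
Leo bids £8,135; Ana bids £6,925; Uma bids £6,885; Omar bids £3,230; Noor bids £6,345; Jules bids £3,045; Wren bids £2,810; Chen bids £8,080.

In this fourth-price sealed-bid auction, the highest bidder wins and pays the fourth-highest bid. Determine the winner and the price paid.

Bids ranked: 8,135 (Leo) > 8,080 (Chen) > 6,925 (Ana) > 6,885 (Uma) > 6,345 (Noor) > 3,230 (Omar) > …
Leo wins; payment is bid #4 in the ranking = £6,885.

Leo pays £6,885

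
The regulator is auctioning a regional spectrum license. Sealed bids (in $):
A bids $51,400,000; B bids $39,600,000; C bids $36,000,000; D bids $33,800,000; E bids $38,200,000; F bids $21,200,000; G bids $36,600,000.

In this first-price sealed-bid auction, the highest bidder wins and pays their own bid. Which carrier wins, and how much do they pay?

Sorting bids: 51,400,000 (A) > 39,600,000 (B) > 38,200,000 (E) > 36,600,000 (G) > 36,000,000 (C) > 33,800,000 (D) > …
A has the highest bid and pays exactly that: $51,400,000.

A pays $51,400,000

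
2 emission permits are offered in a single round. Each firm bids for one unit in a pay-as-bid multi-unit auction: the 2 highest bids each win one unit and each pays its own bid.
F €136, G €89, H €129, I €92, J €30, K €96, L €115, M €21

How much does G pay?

Ordering the bids: 136 (F), 129 (H), 115 (L), 96 (K), …
Top 2: F, H.
G does not win → €0.

G pays €0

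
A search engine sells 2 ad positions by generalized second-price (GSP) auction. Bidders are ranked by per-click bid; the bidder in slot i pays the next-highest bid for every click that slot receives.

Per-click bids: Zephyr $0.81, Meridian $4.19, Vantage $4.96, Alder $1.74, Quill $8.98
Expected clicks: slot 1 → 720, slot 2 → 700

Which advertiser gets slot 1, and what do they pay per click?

Ranked by bid: $8.98 (Quill) > $4.96 (Vantage) > $4.19 (Meridian) > …
Slot 1 goes to the first-ranked bidder, Quill, who pays the next bid down: $4.96/click.

Quill; $4.96 per click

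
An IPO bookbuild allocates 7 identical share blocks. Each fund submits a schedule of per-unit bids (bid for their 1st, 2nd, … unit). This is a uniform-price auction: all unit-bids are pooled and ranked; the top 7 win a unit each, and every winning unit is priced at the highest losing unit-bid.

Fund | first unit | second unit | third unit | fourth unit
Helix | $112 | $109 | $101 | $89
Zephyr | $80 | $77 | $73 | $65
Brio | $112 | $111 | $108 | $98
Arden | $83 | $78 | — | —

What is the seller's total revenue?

Merging the schedules and taking the best 7: 112 (Helix-1), 112 (Brio-1), 111 (Brio-2), 109 (Helix-2), 108 (Brio-3), 101 (Helix-3), 98 (Brio-4)
The (k+1)-th unit-bid is $89.
Allocation: Brio 4, Helix 3. Every unit priced at $89.
Revenue = 7 × 89 = $623.

Total revenue: $623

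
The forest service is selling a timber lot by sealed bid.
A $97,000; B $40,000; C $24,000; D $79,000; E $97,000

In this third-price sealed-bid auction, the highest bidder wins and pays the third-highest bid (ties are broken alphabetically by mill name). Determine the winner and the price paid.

A pays $79,000

Bids ranked: 97,000 (A) > 97,000 (E) > 79,000 (D) > 40,000 (B) > 24,000 (C)
A and E tie at $97,000; tie-break gives it to A.
A is highest; pays the third-highest bid, $79,000.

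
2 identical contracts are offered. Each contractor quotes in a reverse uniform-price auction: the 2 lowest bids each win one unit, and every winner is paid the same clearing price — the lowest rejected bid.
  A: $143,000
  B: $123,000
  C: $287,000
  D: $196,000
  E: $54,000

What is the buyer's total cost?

Bids ranked low→high: 54,000 (E), 123,000 (B), 143,000 (A), 196,000 (D), …
Winners (2 units): E, B.
Lowest unsuccessful bid: $143,000 → clearing price.
Total cost = 2 × $143,000 = $286,000.

Total cost: $286,000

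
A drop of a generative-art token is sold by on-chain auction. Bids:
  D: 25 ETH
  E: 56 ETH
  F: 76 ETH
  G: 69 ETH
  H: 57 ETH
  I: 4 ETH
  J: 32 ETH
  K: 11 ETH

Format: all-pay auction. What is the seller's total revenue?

Rule: the highest bidder wins the item, but every bidder pays their own bid.
Bids in order: 76 (F) > 69 (G) > 57 (H) > 56 (E) > 32 (J) > 25 (D) > …
Every bidder forfeits their bid regardless of winning.
Revenue = 25 + 56 + 76 + 69 + 57 + 4 + 32 + 11 = 330 ETH.

Total revenue: 330 ETH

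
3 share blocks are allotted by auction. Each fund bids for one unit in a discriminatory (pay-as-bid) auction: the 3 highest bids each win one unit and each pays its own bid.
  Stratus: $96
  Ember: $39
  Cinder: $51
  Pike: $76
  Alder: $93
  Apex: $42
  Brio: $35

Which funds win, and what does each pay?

Stratus $96, Alder $93, Pike $76

Sorting: 96 (Stratus), 93 (Alder), 76 (Pike), 51 (Cinder), 42 (Apex), …
Top 3: Stratus, Alder, Pike.
Each winner pays its own bid: Stratus $96, Alder $93, Pike $76.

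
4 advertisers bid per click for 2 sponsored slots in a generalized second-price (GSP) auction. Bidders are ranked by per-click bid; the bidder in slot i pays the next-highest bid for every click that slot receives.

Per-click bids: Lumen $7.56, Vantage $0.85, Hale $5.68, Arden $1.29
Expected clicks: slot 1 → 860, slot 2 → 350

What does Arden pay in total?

Sorting advertisers: $7.56 (Lumen) > $5.68 (Hale) > $1.29 (Arden) > …
Arden ranks below slot 2 → no slot, pays nothing.

Arden pays $0.00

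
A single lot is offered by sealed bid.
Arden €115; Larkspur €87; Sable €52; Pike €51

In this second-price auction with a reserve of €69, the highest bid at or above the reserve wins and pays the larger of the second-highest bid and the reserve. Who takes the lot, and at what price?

Rule: the highest bid at or above the reserve wins and pays the larger of the second-highest bid and the reserve.
Bids ranked: 115 (Arden) > 87 (Larkspur) > 52 (Sable) > 51 (Pike)
Arden has the top bid at or above the reserve (€115).
max(second-highest €87, reserve €69) = €87; the reserve does not bind.

Arden pays €87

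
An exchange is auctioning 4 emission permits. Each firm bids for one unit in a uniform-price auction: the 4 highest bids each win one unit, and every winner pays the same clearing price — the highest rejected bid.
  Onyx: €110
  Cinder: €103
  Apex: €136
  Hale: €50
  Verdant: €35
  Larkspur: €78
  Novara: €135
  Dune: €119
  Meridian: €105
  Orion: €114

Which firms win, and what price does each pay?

Apex, Novara, Dune, Orion; each pays €110

Sorting: 136 (Apex), 135 (Novara), 119 (Dune), 114 (Orion), 110 (Onyx), 105 (Meridian), …
The 4 highest are Apex, Novara, Dune, Orion.
First losing bid is Onyx's €110, which sets the uniform price.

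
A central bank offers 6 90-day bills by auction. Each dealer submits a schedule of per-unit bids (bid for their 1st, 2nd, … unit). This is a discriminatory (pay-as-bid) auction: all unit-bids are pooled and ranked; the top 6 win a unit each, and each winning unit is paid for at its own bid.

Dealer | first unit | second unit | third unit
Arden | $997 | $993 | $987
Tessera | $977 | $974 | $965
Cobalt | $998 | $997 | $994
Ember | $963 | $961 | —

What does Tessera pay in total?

Tessera pays $0

All unit-bids, highest first — top 6: 998 (Cobalt-1), 997 (Arden-1), 997 (Cobalt-2), 994 (Cobalt-3), 993 (Arden-2), 987 (Arden-3)
Next rejected bid: $977 (not a price — pay-as-bid).
Tessera wins no units.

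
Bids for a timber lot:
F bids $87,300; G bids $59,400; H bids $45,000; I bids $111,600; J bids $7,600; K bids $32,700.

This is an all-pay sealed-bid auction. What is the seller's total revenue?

Total revenue: $343,600

Bids in order: 111,600 (I) > 87,300 (F) > 59,400 (G) > 45,000 (H) > 32,700 (K) > 7,600 (J)
I wins with the top bid; all bids are sunk regardless.
Every bidder forfeits their bid regardless of winning.
Revenue = 87,300 + 59,400 + 45,000 + 111,600 + 7,600 + 32,700 = $343,600.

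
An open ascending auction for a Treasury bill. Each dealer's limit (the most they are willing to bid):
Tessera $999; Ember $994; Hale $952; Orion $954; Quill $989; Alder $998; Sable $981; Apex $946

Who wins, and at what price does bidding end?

Tessera wins at $998

Rule: the price rises until one bidder remains; the winner pays the price at which the last rival dropped out.
Limits ranked: 999 (Tessera) > 998 (Alder) > 994 (Ember) > 989 (Quill) > 981 (Sable) > 954 (Orion) > …
Alder is the last rival to drop out, at $998; Tessera remains and wins at that price.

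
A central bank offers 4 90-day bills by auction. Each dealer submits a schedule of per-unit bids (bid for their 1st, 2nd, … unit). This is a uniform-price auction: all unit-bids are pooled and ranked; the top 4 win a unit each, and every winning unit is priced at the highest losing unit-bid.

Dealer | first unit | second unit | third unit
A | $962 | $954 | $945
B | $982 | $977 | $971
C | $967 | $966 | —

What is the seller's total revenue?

All unit-bids, highest first — top 4: 982 (B-1), 977 (B-2), 971 (B-3), 967 (C-1)
Highest rejected unit-bid = $966.
Allocation: B 3, C 1. Every unit priced at $966.
Revenue = 4 × 966 = $3,864.

Total revenue: $3,864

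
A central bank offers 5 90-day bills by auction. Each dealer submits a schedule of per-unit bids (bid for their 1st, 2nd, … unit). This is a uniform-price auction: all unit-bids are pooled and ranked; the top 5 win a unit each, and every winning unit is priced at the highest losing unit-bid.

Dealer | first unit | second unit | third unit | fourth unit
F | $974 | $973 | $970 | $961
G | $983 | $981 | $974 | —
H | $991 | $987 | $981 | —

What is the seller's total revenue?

Merging the schedules and taking the best 5: 991 (H-1), 987 (H-2), 983 (G-1), 981 (G-2), 981 (H-3)
The (k+1)-th unit-bid is $974.
Allocation: G 2, H 3. Every unit priced at $974.
Revenue = 5 × 974 = $4,870.

Total revenue: $4,870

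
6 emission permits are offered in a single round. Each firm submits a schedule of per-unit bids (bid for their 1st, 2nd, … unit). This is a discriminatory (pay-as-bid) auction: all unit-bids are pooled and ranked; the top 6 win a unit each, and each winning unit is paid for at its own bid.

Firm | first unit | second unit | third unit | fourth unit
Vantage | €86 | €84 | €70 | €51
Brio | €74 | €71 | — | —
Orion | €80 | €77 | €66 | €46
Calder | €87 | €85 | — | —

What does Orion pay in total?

Orion pays €157

Pooled unit-bids ranked (top 6): 87 (Calder-1), 86 (Vantage-1), 85 (Calder-2), 84 (Vantage-2), 80 (Orion-1), 77 (Orion-2)
Next rejected bid: €74 (not a price — pay-as-bid).
Orion's winning unit-bids: 80 + 77 = €157.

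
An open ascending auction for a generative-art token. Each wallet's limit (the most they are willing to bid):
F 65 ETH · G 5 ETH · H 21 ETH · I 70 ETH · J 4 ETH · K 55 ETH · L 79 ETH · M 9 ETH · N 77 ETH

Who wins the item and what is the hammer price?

Limits in order: 79 (L) > 77 (N) > 70 (I) > 65 (F) > 55 (K) > 21 (H) > …
Once the price passes 77 ETH, only L is left; the hammer falls at N's limit of 77 ETH.

L wins at 77 ETH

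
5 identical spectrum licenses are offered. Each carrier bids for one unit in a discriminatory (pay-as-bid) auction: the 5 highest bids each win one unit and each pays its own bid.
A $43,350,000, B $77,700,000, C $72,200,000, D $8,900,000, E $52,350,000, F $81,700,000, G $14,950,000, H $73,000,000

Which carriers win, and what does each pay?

F $81,700,000, B $77,700,000, H $73,000,000, C $72,200,000, E $52,350,000

Sorting: 81,700,000 (F), 77,700,000 (B), 73,000,000 (H), 72,200,000 (C), 52,350,000 (E), 43,350,000 (A), 14,950,000 (G), …
Top 5: F, B, H, C, E.
Each winner pays its own bid: F $81,700,000, B $77,700,000, H $73,000,000, C $72,200,000, E $52,350,000.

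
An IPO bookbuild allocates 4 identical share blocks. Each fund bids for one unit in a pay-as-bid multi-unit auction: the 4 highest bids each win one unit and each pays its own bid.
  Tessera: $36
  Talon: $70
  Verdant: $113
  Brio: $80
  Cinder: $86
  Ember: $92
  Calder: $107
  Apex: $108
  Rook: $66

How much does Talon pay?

Ordering the bids: 113 (Verdant), 108 (Apex), 107 (Calder), 92 (Ember), 86 (Cinder), 80 (Brio), …
Winners (4 units): Verdant, Apex, Calder, Ember.
Talon does not win → $0.

Talon pays $0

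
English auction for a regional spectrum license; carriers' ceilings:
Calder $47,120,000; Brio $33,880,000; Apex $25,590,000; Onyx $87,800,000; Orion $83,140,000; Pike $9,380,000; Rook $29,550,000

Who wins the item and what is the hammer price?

Ascending (English) auction: the price rises until one bidder remains; the winner pays the price at which the last rival dropped out.
Sorting limits: 87,800,000 (Onyx) > 83,140,000 (Orion) > 47,120,000 (Calder) > 33,880,000 (Brio) > 29,550,000 (Rook) > 25,590,000 (Apex) > …
Once the price passes $83,140,000, only Onyx is left; the hammer falls at Orion's limit of $83,140,000.

Onyx wins at $83,140,000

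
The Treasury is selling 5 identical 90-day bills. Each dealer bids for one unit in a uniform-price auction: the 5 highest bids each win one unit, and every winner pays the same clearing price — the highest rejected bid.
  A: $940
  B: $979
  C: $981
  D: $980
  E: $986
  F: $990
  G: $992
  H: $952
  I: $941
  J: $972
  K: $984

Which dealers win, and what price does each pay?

G, F, E, K, C; each pays $980

Ordering the bids: 992 (G), 990 (F), 986 (E), 984 (K), 981 (C), 980 (D), 979 (B), …
Winners (5 units): G, F, E, K, C.
Clearing price = highest rejected bid = $980.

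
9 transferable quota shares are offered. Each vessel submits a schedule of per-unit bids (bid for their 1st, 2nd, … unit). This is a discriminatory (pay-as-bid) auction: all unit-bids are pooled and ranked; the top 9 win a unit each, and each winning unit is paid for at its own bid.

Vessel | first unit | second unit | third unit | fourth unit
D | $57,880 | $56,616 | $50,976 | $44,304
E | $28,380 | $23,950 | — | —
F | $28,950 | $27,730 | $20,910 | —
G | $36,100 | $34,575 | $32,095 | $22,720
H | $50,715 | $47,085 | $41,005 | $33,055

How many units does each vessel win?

D 4, G 2, H 3

Pooled unit-bids ranked (top 9): 57,880 (D-1), 56,616 (D-2), 50,976 (D-3), 50,715 (H-1), 47,085 (H-2), 44,304 (D-4), 41,005 (H-3), 36,100 (G-1), 34,575 (G-2)
Next rejected bid: $33,055 (not a price — pay-as-bid).
Allocation: D 4, G 2, H 3.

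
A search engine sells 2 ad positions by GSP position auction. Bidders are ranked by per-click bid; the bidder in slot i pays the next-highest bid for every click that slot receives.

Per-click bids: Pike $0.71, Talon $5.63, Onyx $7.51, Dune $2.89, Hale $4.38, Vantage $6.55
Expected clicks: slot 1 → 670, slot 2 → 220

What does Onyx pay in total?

Sorting advertisers: $7.51 (Onyx) > $6.55 (Vantage) > $5.63 (Talon) > …
Onyx holds slot 1 → pays next bid $6.55 × 670 clicks = $4388.50.

Onyx pays $4388.50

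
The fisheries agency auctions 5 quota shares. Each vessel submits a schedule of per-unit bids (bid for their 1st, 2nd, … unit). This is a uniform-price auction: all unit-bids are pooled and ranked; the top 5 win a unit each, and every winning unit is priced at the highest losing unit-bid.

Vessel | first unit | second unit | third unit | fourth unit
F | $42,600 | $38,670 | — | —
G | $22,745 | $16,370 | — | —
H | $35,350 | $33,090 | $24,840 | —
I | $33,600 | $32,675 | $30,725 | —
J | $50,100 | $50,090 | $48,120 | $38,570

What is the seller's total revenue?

Pooled unit-bids ranked (top 5): 50,100 (J-1), 50,090 (J-2), 48,120 (J-3), 42,600 (F-1), 38,670 (F-2)
Highest rejected unit-bid = $38,570.
Allocation: F 2, J 3. Every unit priced at $38,570.
Revenue = 5 × 38,570 = $192,850.

Total revenue: $192,850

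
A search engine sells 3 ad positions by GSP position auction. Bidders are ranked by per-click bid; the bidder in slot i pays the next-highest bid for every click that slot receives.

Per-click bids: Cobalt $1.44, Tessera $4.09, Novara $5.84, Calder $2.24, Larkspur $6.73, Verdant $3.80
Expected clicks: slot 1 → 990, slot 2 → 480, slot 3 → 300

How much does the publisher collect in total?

Per-click bids in order: $6.73 (Larkspur) > $5.84 (Novara) > $4.09 (Tessera) > $3.80 (Verdant) > …
Slot 1: Larkspur pays $5.84 × 990 = $5781.60
Slot 2: Novara pays $4.09 × 480 = $1963.20
Slot 3: Tessera pays $3.80 × 300 = $1140.00
Total = $8884.80

Total revenue: $8884.80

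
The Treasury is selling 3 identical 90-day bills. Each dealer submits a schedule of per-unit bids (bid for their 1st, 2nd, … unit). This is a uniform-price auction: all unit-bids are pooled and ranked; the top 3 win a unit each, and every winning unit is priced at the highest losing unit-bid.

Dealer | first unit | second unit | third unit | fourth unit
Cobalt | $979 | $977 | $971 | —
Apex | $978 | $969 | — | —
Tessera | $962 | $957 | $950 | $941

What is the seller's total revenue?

Total revenue: $2,913

Merging the schedules and taking the best 3: 979 (Cobalt-1), 978 (Apex-1), 977 (Cobalt-2)
Highest rejected unit-bid = $971.
Allocation: Apex 1, Cobalt 2. Every unit priced at $971.
Revenue = 3 × 971 = $2,913.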